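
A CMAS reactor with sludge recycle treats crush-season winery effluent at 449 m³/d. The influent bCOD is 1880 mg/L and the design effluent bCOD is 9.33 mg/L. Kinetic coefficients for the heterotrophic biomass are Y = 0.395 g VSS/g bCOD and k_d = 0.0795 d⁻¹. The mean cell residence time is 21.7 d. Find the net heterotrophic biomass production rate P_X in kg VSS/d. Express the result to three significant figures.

The observed yield is Y_obs = Y/(1 + k_d·θ_c) = 0.395 / (1 + 0.0795 × 21.7) = 0.395 / 2.725 = 0.1449 g VSS per g bCOD removed.
Q·(S₀ − S) = 449 × (1880 − 9.33) × 10⁻³ = 839.9 kg/d removed.
Biomass produced: P_X = Y_obs·Q·ΔS = 0.1449 × 839.9 ≈ 121.7 kg VSS/d.

P_X ≈ 122 kg VSS/d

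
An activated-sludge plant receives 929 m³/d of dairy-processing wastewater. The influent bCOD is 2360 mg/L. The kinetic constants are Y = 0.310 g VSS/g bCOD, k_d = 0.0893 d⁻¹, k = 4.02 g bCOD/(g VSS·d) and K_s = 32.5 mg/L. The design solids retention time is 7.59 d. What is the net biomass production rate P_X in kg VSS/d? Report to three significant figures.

P_X ≈ 404 kg VSS/d

Effluent substrate depends only on kinetics and SRT: S = K_s(1 + k_d θ_c) / [θ_c(Yk − k_d) − 1] = 32.5 × (1 + 0.0893 × 7.59) / [7.59 × (0.310 × 4.02 − 0.0893) − 1] = 54.53 / 7.781 = 7.008 mg/L.
The observed yield is Y_obs = Y/(1 + k_d·θ_c) = 0.310 / (1 + 0.0893 × 7.59) = 0.310 / 1.678 = 0.1848 g VSS per g bCOD removed.
Q·(S₀ − S) = 929 × (2360 − 7.01) × 10⁻³ = 2186 kg/d removed.
Net biomass production P_X = Y_obs × Q·(S₀ − S) = 0.1848 × 2186 = 403.9 kg VSS/d.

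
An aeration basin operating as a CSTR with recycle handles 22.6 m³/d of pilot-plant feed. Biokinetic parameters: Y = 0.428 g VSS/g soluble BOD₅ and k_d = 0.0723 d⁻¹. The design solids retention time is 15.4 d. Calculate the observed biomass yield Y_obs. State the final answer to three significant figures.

Correct the yield for decay: Y_obs = Y/(1 + k_d θ_c) = 0.428 / (1 + 0.0723 × 15.4) = 0.428 / 2.113 = 0.2025.

Y_obs ≈ 0.203 g VSS/g soluble BOD₅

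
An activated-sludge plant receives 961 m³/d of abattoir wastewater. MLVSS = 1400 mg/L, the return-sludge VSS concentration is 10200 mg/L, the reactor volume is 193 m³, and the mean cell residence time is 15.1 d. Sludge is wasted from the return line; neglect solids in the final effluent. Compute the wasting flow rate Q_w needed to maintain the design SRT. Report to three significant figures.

θ_c = V·X/(Q_w·X_r) when wasting from the recycle, so Q_w = V·X/(θ_c·X_r) = 193.0 × 1400 / (15.1 × 10200) = 1.754 m³/d.

Q_w ≈ 1.75 m³/d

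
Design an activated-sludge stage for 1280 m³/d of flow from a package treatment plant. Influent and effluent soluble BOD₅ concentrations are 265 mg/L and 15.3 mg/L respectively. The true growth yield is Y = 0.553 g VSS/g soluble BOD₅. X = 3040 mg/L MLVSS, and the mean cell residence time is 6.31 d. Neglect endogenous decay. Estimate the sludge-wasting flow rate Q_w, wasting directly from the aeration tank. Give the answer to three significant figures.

V·X = Y·Q·ΔS·θ_c gives V = 0.553 × 1280 × (265 − 15.3) × 6.31 / 3040 = 366.9 m³.
For wasting at MLVSS concentration, Q_w = V/θ_c = 366.9/6.31 = 58.14 m³/d.

Q_w ≈ 58.1 m³/d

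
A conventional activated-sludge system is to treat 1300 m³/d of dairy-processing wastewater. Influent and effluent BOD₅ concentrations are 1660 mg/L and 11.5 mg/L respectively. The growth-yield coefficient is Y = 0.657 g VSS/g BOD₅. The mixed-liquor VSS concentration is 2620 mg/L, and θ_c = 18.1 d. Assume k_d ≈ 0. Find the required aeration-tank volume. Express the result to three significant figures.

With k_d = 0 the design equation reduces to V = Y Q (S₀−S) θ_c / X = 0.657 × 1300 × (1660 − 11.5) × 18.1 / 2620 = 9727 m³.

V ≈ 9730 m³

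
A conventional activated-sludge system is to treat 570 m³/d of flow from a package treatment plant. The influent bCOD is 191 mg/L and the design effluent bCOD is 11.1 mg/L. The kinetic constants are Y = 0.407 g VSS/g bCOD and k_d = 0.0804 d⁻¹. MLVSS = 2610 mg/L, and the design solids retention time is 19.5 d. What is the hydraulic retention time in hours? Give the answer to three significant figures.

From the SRT design equation V = Y Q (S₀−S) θ_c / [X (1 + k_d θ_c)] = 0.407 × 570 × (191 − 11.1) × 19.5 / [2610 × (1 + 0.0804 × 19.5)] = 8.14×10^5 / 6702 = 121.4 m³.
HRT = V/Q = 121.4 m³ / 570 m³·d⁻¹ = 0.2130 d × 24 = 5.113 h.

τ ≈ 5.11 h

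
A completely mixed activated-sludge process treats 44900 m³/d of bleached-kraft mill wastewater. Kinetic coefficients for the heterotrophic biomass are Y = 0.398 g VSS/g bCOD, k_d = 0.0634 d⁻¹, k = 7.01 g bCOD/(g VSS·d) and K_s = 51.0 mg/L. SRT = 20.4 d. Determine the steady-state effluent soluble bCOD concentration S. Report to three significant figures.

For a completely mixed reactor with recycle the Lawrence–McCarty relation gives S = K_s·(1 + k_d·θ_c) / [θ_c·(Y·k − k_d) − 1] = 51.0 × (1 + 0.0634 × 20.4) / [20.4 × (0.398 × 7.01 − 0.0634) − 1] = 117.0 / 54.62 = 2.141 mg/L.

S ≈ 2.14 mg/L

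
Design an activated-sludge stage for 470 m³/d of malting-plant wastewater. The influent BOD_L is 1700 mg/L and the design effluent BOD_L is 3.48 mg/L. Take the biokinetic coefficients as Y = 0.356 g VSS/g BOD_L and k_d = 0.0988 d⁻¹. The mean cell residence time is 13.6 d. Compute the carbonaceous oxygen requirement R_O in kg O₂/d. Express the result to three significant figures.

R_O ≈ 625 kg O₂/d

Y_obs = Y / (1 + k_d θ_c) = 0.356 / (1 + 0.0988 × 13.6) = 0.356 / 2.344 = 0.1519.
Mass of BOD_L removed per day: Q(S₀ − S) = 470 × 1697 g/m³ = 797.4 kg/d.
Biomass synthesised: P_X = Y_obs × 797.4 = 121.1 kg VSS/d.
Carbonaceous O₂ demand = substrate oxidised − cell-mass equivalent = 797.4 − 1.42 × 121.1 = 625.4 kg O₂/d.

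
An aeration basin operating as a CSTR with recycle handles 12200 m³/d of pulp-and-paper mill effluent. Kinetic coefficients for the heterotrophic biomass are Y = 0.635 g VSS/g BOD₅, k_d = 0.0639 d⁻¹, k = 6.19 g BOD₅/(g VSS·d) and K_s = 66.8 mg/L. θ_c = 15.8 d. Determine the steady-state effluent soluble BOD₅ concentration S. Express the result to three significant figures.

Effluent substrate depends only on kinetics and SRT: S = K_s(1 + k_d θ_c) / [θ_c(Yk − k_d) − 1] = 66.8 × (1 + 0.0639 × 15.8) / [15.8 × (0.635 × 6.19 − 0.0639) − 1] = 134.2 / 60.09 = 2.234 mg/L.

S ≈ 2.23 mg/L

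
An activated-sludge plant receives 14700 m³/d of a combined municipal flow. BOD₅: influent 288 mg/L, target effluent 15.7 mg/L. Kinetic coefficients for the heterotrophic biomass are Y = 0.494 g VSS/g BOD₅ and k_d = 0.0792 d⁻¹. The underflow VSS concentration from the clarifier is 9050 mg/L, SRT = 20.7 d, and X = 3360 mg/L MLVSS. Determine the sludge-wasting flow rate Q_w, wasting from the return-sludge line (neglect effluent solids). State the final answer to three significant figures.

Q_w ≈ 82.8 m³/d

Rearranging the biomass balance for a CMAS with decay, V = Y·Q·ΔS·θ_c / [X·(1+k_d θ_c)] = 0.494 × 14700 × (288 − 15.7) × 20.7 / [3360 × (1 + 0.0792 × 20.7)] = 4.09×10^7 / 8869 = 4615 m³.
Q_w = (V·X)/(θ_c X_r) = 4615 × 3360 / (20.7 × 9050) = 82.78 m³/d.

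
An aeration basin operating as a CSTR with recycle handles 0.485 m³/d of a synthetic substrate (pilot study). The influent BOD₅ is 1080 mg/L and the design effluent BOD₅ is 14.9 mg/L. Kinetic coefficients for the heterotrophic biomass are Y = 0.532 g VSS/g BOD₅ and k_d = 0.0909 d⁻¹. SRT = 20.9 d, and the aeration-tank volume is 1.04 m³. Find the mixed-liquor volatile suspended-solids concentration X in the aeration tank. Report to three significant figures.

Solving the biomass balance for X: X = Y Q (S₀−S) θ_c / [V (1+k_d θ_c)] = 0.532 × 0.485 × (1080 − 14.9) × 20.9 / [1.04 × (1 + 0.0909 × 20.9)] = 1905 mg/L.

X ≈ 1900 mg/L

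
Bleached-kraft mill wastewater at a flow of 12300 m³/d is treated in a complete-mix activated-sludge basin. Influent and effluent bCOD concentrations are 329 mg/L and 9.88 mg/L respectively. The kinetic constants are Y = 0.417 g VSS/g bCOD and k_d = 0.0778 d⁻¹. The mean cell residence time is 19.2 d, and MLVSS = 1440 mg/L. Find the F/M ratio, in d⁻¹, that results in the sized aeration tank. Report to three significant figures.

F/M ≈ 0.321 d⁻¹

From the SRT design equation V = Y Q (S₀−S) θ_c / [X (1 + k_d θ_c)] = 0.417 × 12300 × (329 − 9.88) × 19.2 / [1440 × (1 + 0.0778 × 19.2)] = 3.14×10^7 / 3591 = 8751 m³.
F/M = Q·S₀ / (V·X) = 12300 × 329 / (8751 × 1440) = 0.3211 g bCOD·(g VSS·d)⁻¹.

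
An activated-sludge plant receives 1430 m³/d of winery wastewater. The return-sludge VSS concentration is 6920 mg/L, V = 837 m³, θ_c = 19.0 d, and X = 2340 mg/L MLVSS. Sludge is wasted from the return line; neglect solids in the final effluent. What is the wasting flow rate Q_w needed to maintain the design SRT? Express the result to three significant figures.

Wasting from the return line (neglecting effluent solids): Q_w = V·X / (θ_c·X_r) = 837.0 × 2340 / (19.0 × 6920) = 14.90 m³/d.

Q_w ≈ 14.9 m³/d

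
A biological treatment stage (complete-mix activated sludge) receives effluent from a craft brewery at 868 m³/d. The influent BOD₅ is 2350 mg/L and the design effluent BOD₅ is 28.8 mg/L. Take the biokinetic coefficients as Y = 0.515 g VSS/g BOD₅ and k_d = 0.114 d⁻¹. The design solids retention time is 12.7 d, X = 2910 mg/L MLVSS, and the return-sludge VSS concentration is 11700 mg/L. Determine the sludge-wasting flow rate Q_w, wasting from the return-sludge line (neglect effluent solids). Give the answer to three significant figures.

From the SRT design equation V = Y Q (S₀−S) θ_c / [X (1 + k_d θ_c)] = 0.515 × 868 × (2350 − 28.8) × 12.7 / [2910 × (1 + 0.114 × 12.7)] = 1.32×10^7 / 7123 = 1850 m³.
Q_w = (V·X)/(θ_c X_r) = 1850 × 2910 / (12.7 × 11700) = 36.23 m³/d.

Q_w ≈ 36.2 m³/d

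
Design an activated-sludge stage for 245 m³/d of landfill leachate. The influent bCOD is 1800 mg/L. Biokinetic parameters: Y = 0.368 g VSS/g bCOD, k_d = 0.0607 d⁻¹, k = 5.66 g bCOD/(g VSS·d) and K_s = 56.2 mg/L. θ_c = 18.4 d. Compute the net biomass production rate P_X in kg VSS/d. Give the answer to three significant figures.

For a completely mixed reactor with recycle the Lawrence–McCarty relation gives S = K_s·(1 + k_d·θ_c) / [θ_c·(Y·k − k_d) − 1] = 56.2 × (1 + 0.0607 × 18.4) / [18.4 × (0.368 × 5.66 − 0.0607) − 1] = 119.0 / 36.21 = 3.286 mg/L.
The observed yield is Y_obs = Y/(1 + k_d·θ_c) = 0.368 / (1 + 0.0607 × 18.4) = 0.368 / 2.117 = 0.1738 g VSS per g bCOD removed.
Mass of bCOD removed per day: Q(S₀ − S) = 245 × 1797 g/m³ = 440.2 kg/d.
Net biomass production P_X = Y_obs × Q·(S₀ − S) = 0.1738 × 440.2 = 76.52 kg VSS/d.

P_X ≈ 76.5 kg VSS/d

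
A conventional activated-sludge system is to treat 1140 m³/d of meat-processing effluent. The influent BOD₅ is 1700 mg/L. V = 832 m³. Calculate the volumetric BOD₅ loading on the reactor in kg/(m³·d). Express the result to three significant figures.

Volumetric loading L_v = Q·S₀ / V = 1140 × 1700 g/m³ / 832.0 m³ = 2329 g/(m³·d) = 2.329 kg BOD₅/(m³·d).

L_v ≈ 2.33 kg BOD₅/(m³·d)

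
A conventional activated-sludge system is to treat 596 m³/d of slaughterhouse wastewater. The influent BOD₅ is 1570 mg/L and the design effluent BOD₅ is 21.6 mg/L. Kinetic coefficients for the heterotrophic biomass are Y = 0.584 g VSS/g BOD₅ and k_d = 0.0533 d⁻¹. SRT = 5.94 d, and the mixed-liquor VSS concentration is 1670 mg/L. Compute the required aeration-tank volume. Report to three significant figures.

Steady-state biomass mass balance: V·X·(1 + k_d·θ_c) = Y·Q·(S₀ − S)·θ_c, so V = 0.584 × 596 × (1570 − 21.6) × 5.94 / [1670 × (1 + 0.0533 × 5.94)] = 3.2×10^6 / 2199 = 1456 m³.

V ≈ 1460 m³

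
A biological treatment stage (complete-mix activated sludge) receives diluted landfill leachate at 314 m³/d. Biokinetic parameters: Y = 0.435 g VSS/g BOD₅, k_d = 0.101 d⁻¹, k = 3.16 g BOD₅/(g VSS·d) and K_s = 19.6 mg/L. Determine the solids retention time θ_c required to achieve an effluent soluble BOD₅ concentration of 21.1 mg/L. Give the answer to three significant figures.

At the target effluent, Y k S/(K_s+S) = 0.435×3.16×21.1/40.70 = 0.7126 d⁻¹.
Then 1/θ_c = μ − k_d = 0.7126 − 0.101 = 0.6116 d⁻¹, giving θ_c = 1.635 d.

θ_c ≈ 1.63 d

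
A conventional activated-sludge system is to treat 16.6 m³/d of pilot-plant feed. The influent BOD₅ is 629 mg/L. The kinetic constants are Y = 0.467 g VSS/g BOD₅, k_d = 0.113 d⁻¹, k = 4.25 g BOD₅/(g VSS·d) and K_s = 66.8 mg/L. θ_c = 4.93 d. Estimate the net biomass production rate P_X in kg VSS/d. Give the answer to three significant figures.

P_X ≈ 3.07 kg VSS/d

From the Monod/SRT balance for a CMAS, S = K_s·(1+k_d θ_c)/[θ_c·(Y k − k_d) − 1] = 66.8 × (1 + 0.113 × 4.93) / [4.93 × (0.467 × 4.25 − 0.113) − 1] = 104.0 / 8.228 = 12.64 mg/L.
Correct the yield for decay: Y_obs = Y/(1 + k_d θ_c) = 0.467 / (1 + 0.113 × 4.93) = 0.467 / 1.557 = 0.2999.
Substrate removed = Q·(S₀ − S) = 16.6 m³/d × (629 − 12.6) g/m³ = 1.02×10^4 g/d = 10.23 kg/d.
Net biomass production P_X = Y_obs × Q·(S₀ − S) = 0.2999 × 10.23 = 3.069 kg VSS/d.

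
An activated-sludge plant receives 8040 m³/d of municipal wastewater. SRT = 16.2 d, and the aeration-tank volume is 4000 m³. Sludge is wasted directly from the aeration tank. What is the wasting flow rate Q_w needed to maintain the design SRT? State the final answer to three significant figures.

Q_w ≈ 247 m³/d

For wasting at MLVSS concentration, Q_w = V/θ_c = 4000/16.2 = 246.9 m³/d.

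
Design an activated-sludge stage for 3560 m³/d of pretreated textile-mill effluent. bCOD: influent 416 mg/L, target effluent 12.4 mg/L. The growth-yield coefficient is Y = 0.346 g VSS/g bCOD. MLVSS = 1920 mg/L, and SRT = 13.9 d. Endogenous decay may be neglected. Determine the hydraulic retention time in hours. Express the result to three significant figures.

τ ≈ 24.3 h

Biomass mass balance (decay neglected): V·X = Y·Q·(S₀ − S)·θ_c, so V = 0.346 × 3560 × (416 − 12.4) × 13.9 / 1920 = 3599 m³.
τ = V/Q = 3599/3560 = 1.011 d, or 24.26 h.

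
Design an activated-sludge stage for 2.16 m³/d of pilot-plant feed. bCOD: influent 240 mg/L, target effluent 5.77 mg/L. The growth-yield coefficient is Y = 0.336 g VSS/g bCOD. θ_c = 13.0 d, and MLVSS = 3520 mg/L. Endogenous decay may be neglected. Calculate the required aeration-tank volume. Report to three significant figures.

V ≈ 0.628 m³

Biomass mass balance (decay neglected): V·X = Y·Q·(S₀ − S)·θ_c, so V = 0.336 × 2.16 × (240 − 5.77) × 13.0 / 3520 = 0.6278 m³.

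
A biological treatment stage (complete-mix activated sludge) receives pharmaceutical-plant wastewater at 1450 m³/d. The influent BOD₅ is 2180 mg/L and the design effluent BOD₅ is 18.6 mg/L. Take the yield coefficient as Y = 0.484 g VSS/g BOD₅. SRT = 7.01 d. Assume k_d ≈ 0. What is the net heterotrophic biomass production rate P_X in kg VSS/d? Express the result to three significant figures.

Since k_d ≈ 0, Y_obs = Y = 0.484 g VSS/g BOD₅.
Q·(S₀ − S) = 1450 × (2180 − 18.6) × 10⁻³ = 3134 kg/d removed.
Biomass produced: P_X = Y_obs·Q·ΔS = 0.4840 × 3134 ≈ 1517 kg VSS/d.

P_X ≈ 1520 kg VSS/d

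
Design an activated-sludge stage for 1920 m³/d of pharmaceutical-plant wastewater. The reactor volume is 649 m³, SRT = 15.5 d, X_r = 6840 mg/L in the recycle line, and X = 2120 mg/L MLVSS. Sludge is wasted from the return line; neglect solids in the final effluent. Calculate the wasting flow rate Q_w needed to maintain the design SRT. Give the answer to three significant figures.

θ_c = V·X/(Q_w·X_r) when wasting from the recycle, so Q_w = V·X/(θ_c·X_r) = 649.0 × 2120 / (15.5 × 6840) = 12.98 m³/d.

Q_w ≈ 13.0 m³/d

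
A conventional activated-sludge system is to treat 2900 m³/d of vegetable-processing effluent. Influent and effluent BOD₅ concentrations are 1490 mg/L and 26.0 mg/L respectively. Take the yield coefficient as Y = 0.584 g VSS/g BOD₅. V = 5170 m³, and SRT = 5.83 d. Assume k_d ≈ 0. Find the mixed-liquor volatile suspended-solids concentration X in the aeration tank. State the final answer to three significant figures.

X = Y·Q·ΔS·θ_c / V = 0.584 × 2900 × (1490 − 26.0) × 5.83 / 5170 = 2796 mg/L.

X ≈ 2800 mg/L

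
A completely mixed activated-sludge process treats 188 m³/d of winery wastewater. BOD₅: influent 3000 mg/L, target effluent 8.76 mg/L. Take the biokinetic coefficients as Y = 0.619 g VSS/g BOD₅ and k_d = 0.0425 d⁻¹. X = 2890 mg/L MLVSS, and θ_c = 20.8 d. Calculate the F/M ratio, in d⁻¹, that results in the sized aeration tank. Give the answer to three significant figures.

From the SRT design equation V = Y Q (S₀−S) θ_c / [X (1 + k_d θ_c)] = 0.619 × 188 × (3000 − 8.76) × 20.8 / [2890 × (1 + 0.0425 × 20.8)] = 7.24×10^6 / 5445 = 1330 m³.
Food-to-microorganism ratio F/M = Q S₀ / (V X) = 188 × 3000 / (1330 × 2890) = 0.1468 d⁻¹.

F/M ≈ 0.147 d⁻¹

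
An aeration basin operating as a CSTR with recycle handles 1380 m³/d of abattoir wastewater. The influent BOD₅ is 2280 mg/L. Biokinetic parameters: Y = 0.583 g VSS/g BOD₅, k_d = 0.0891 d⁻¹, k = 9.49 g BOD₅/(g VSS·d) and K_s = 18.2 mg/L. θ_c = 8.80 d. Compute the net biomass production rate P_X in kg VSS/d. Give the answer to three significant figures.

P_X ≈ 1030 kg VSS/d

For a completely mixed reactor with recycle the Lawrence–McCarty relation gives S = K_s·(1 + k_d·θ_c) / [θ_c·(Y·k − k_d) − 1] = 18.2 × (1 + 0.0891 × 8.80) / [8.80 × (0.583 × 9.49 − 0.0891) − 1] = 32.47 / 46.90 = 0.6923 mg/L.
Y_obs = Y / (1 + k_d θ_c) = 0.583 / (1 + 0.0891 × 8.80) = 0.583 / 1.784 = 0.3268.
Q·(S₀ − S) = 1380 × (2280 − 0.692) × 10⁻³ = 3145 kg/d removed.
Net biomass production P_X = Y_obs × Q·(S₀ − S) = 0.3268 × 3145 = 1028 kg VSS/d.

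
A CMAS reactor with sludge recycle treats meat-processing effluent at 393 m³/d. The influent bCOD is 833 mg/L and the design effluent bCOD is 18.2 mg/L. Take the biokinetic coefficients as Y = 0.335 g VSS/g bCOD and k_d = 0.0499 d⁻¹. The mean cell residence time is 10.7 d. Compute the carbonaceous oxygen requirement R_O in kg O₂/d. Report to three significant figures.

R_O ≈ 221 kg O₂/d

Y_obs = Y / (1 + k_d θ_c) = 0.335 / (1 + 0.0499 × 10.7) = 0.335 / 1.534 = 0.2184.
Q·(S₀ − S) = 393 × (833 − 18.2) × 10⁻³ = 320.2 kg/d removed.
P_X = Y_obs·Q·(S₀ − S) = 0.2184 × 320.2 = 69.93 kg VSS/d.
Carbonaceous O₂ demand = substrate oxidised − cell-mass equivalent = 320.2 − 1.42 × 69.93 = 220.9 kg O₂/d.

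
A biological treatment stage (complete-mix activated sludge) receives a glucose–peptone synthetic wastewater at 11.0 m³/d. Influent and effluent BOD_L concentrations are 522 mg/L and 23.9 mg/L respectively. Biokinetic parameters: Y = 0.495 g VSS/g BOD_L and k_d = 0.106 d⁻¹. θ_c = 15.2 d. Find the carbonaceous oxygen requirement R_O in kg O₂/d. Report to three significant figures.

The observed yield is Y_obs = Y/(1 + k_d·θ_c) = 0.495 / (1 + 0.106 × 15.2) = 0.495 / 2.611 = 0.1896 g VSS per g BOD_L removed.
Q·(S₀ − S) = 11.0 × (522 − 23.9) × 10⁻³ = 5.479 kg/d removed.
Net sludge production P_X = 0.1896 × 5.479 = 1.039 kg VSS/d.
R_O = Q·(S₀ − S) − 1.42·P_X = 5.479 − 1.42 × 1.039 = 4.004 kg O₂/d.

R_O ≈ 4.00 kg O₂/d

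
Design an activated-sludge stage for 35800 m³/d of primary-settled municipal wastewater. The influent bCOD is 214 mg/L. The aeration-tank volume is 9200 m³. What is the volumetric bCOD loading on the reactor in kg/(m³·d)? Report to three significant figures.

L_v ≈ 0.833 kg bCOD/(m³·d)

L_v = Q S₀ / V = 35800 × 214 × 10⁻³ / 9200 = 0.8327 kg/(m³·d).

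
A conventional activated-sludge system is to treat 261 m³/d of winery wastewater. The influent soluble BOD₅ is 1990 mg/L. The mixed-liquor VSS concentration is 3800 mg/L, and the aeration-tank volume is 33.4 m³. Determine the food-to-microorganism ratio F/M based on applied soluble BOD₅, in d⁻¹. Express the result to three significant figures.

F/M ≈ 4.09 d⁻¹

Food-to-microorganism ratio F/M = Q S₀ / (V X) = 261 × 1990 / (33.40 × 3800) = 4.092 d⁻¹.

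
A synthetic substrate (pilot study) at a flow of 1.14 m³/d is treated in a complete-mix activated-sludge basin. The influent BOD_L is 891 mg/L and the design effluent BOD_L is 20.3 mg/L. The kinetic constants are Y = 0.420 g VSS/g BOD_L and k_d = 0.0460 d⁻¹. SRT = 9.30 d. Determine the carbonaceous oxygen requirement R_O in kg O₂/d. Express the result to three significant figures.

R_O ≈ 0.578 kg O₂/d

The observed yield is Y_obs = Y/(1 + k_d·θ_c) = 0.420 / (1 + 0.0460 × 9.30) = 0.420 / 1.428 = 0.2942 g VSS per g BOD_L removed.
Substrate removed = Q·(S₀ − S) = 1.14 m³/d × (891 − 20.3) g/m³ = 9.93×10^2 g/d = 0.9926 kg/d.
P_X = Y_obs·Q·(S₀ − S) = 0.2942 × 0.9926 = 0.2920 kg VSS/d.
R_O = Q·(S₀ − S) − 1.42·P_X = 0.9926 − 1.42 × 0.2920 = 0.5780 kg O₂/d.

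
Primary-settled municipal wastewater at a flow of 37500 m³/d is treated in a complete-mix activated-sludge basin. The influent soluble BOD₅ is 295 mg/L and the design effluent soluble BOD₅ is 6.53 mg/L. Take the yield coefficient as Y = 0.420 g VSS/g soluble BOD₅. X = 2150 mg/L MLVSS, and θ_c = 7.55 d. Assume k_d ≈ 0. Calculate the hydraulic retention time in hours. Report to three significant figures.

Biomass mass balance (decay neglected): V·X = Y·Q·(S₀ − S)·θ_c, so V = 0.420 × 37500 × (295 − 6.53) × 7.55 / 2150 = 15955 m³.
τ = V/Q = 15955/37500 = 0.4255 d, or 10.21 h.

τ ≈ 10.2 h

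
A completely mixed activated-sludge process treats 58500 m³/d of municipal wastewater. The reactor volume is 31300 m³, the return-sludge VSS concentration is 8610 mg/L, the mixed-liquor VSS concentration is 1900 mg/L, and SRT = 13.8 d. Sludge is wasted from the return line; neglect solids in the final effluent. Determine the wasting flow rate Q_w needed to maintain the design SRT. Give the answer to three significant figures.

Q_w ≈ 501 m³/d

Wasting from the return line (neglecting effluent solids): Q_w = V·X / (θ_c·X_r) = 31300 × 1900 / (13.8 × 8610) = 500.5 m³/d.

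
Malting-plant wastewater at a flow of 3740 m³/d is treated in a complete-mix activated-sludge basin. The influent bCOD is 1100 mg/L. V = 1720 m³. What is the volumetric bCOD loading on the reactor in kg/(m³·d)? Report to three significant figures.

L_v ≈ 2.39 kg bCOD/(m³·d)

L_v = Q S₀ / V = 3740 × 1100 × 10⁻³ / 1720 = 2.392 kg/(m³·d).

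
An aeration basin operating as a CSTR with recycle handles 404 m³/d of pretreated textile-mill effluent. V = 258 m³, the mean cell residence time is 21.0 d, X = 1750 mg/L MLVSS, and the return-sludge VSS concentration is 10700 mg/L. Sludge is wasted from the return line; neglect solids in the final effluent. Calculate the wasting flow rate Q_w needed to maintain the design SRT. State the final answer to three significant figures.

Q_w = (V·X)/(θ_c X_r) = 258.0 × 1750 / (21.0 × 10700) = 2.009 m³/d.

Q_w ≈ 2.01 m³/d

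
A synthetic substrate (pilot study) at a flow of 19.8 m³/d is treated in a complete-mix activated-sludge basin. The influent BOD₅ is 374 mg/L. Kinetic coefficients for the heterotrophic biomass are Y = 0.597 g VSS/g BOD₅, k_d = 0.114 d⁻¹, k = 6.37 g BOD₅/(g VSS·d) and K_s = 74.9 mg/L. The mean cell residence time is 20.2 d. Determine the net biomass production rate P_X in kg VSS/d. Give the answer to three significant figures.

P_X ≈ 1.33 kg VSS/d

From the Monod/SRT balance for a CMAS, S = K_s·(1+k_d θ_c)/[θ_c·(Y k − k_d) − 1] = 74.9 × (1 + 0.114 × 20.2) / [20.2 × (0.597 × 6.37 − 0.114) − 1] = 247.4 / 73.52 = 3.365 mg/L.
Observed yield with endogenous decay: Y_obs = Y / (1 + k_d·θ_c) = 0.597 / (1 + 0.114 × 20.2) = 0.597 / 3.303 = 0.1808 g VSS/g BOD₅.
ΔS = 374 − 3.36 = 370.6 mg/L, so the substrate removal rate is 19.8 × 370.6/1000 = 7.339 kg BOD₅/d.
Net biomass production P_X = Y_obs × Q·(S₀ − S) = 0.1808 × 7.339 = 1.327 kg VSS/d.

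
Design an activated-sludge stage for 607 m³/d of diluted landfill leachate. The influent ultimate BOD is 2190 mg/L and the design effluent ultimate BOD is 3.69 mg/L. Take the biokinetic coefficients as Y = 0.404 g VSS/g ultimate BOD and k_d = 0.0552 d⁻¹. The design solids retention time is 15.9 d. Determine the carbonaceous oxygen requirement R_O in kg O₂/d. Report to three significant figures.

Y_obs = Y / (1 + k_d θ_c) = 0.404 / (1 + 0.0552 × 15.9) = 0.404 / 1.878 = 0.2152.
Mass of ultimate BOD removed per day: Q(S₀ − S) = 607 × 2186 g/m³ = 1327 kg/d.
Net sludge production P_X = 0.2152 × 1327 = 285.5 kg VSS/d.
R_O = Q·(S₀ − S) − 1.42·P_X = 1327 − 1.42 × 285.5 = 921.6 kg O₂/d.

R_O ≈ 922 kg O₂/d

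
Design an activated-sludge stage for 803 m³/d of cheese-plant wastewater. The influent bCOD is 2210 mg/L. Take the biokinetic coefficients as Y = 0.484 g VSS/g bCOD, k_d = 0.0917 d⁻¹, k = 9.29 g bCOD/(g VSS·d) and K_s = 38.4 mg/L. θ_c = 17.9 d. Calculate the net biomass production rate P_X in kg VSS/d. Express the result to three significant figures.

From the Monod/SRT balance for a CMAS, S = K_s·(1+k_d θ_c)/[θ_c·(Y k − k_d) − 1] = 38.4 × (1 + 0.0917 × 17.9) / [17.9 × (0.484 × 9.29 − 0.0917) − 1] = 101.4 / 77.84 = 1.303 mg/L.
Observed yield with endogenous decay: Y_obs = Y / (1 + k_d·θ_c) = 0.484 / (1 + 0.0917 × 17.9) = 0.484 / 2.641 = 0.1832 g VSS/g bCOD.
Substrate removed = Q·(S₀ − S) = 803 m³/d × (2210 − 1.30) g/m³ = 1.77×10^6 g/d = 1774 kg/d.
P_X = Y_obs · Q(S₀ − S) = 0.1832 × 1774 = 325.0 kg VSS/d.

P_X ≈ 325 kg VSS/d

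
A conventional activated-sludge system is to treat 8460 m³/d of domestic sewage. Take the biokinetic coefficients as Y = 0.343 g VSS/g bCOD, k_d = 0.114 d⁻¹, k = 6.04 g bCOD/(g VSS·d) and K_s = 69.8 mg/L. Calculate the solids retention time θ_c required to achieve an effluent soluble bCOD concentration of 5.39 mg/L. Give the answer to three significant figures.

Specific growth rate at S = 5.39 mg/L: μ = YkS/(K_s+S) = 0.343·6.04·5.39/(69.8+5.39) = 0.1485 d⁻¹.
1/θ_c = 0.1485 − 0.114 = 0.03451 d⁻¹, so θ_c = 28.98 d.

θ_c ≈ 29.0 d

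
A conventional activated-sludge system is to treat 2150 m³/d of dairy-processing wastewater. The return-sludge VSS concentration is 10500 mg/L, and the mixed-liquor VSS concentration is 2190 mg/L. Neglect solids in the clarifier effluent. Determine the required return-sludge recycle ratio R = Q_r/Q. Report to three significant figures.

Solids balance on the clarifier gives (1+R)X = R·X_r, so R = X/(X_r − X) = 2190 / (10500 − 2190) = 0.2635.

R ≈ 0.264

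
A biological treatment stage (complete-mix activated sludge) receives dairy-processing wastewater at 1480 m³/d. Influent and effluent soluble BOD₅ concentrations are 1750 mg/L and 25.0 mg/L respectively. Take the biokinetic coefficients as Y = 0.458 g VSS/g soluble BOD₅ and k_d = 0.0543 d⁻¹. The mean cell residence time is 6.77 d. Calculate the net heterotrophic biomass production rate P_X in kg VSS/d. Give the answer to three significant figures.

P_X ≈ 855 kg VSS/d

Observed yield with endogenous decay: Y_obs = Y / (1 + k_d·θ_c) = 0.458 / (1 + 0.0543 × 6.77) = 0.458 / 1.368 = 0.3349 g VSS/g soluble BOD₅.
ΔS = 1750 − 25.0 = 1725 mg/L, so the substrate removal rate is 1480 × 1725/1000 = 2553 kg soluble BOD₅/d.
Biomass produced: P_X = Y_obs·Q·ΔS = 0.3349 × 2553 ≈ 855.0 kg VSS/d.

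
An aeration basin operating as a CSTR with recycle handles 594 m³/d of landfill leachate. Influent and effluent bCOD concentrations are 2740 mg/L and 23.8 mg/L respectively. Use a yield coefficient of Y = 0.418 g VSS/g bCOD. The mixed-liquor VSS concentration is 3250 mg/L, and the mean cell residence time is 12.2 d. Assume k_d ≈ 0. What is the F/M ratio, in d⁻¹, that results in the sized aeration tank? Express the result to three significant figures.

F/M ≈ 0.198 d⁻¹

V·X = Y·Q·ΔS·θ_c gives V = 0.418 × 594 × (2740 − 23.8) × 12.2 / 3250 = 2532 m³.
Food-to-microorganism ratio F/M = Q S₀ / (V X) = 594 × 2740 / (2532 × 3250) = 0.1978 d⁻¹.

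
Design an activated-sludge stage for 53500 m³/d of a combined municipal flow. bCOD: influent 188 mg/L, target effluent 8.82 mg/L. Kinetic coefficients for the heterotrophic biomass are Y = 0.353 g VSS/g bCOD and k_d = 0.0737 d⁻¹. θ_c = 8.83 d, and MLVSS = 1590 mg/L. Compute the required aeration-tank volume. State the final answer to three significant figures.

Rearranging the biomass balance for a CMAS with decay, V = Y·Q·ΔS·θ_c / [X·(1+k_d θ_c)] = 0.353 × 53500 × (188 − 8.82) × 8.83 / [1590 × (1 + 0.0737 × 8.83)] = 2.99×10^7 / 2625 = 11384 m³.

V ≈ 11400 m³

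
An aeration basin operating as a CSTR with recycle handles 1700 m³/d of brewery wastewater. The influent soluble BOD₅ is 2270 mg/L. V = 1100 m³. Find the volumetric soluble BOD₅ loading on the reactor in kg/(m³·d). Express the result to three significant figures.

L_v = Q S₀ / V = 1700 × 2270 × 10⁻³ / 1100 = 3.508 kg/(m³·d).

L_v ≈ 3.51 kg soluble BOD₅/(m³·d)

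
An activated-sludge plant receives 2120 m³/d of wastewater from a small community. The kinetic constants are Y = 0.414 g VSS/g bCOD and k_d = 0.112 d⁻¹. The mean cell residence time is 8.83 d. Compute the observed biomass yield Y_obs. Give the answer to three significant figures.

Y_obs = Y / (1 + k_d θ_c) = 0.414 / (1 + 0.112 × 8.83) = 0.414 / 1.989 = 0.2081.

Y_obs ≈ 0.208 g VSS/g bCOD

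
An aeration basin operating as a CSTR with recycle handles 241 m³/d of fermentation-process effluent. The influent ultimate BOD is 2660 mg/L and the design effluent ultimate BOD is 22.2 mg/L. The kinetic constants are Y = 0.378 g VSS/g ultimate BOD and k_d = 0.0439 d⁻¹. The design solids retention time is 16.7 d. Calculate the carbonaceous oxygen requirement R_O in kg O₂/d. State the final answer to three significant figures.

The observed yield is Y_obs = Y/(1 + k_d·θ_c) = 0.378 / (1 + 0.0439 × 16.7) = 0.378 / 1.733 = 0.2181 g VSS per g ultimate BOD removed.
ΔS = 2660 − 22.2 = 2638 mg/L, so the substrate removal rate is 241 × 2638/1000 = 635.7 kg ultimate BOD/d.
Net sludge production P_X = 0.2181 × 635.7 = 138.6 kg VSS/d.
Carbonaceous O₂ demand = substrate oxidised − cell-mass equivalent = 635.7 − 1.42 × 138.6 = 438.8 kg O₂/d.

R_O ≈ 439 kg O₂/d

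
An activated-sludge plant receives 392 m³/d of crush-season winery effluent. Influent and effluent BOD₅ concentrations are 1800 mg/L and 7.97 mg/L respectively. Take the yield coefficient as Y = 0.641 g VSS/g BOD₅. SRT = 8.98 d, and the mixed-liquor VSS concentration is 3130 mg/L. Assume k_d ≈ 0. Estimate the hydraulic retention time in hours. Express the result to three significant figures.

Biomass mass balance (decay neglected): V·X = Y·Q·(S₀ − S)·θ_c, so V = 0.641 × 392 × (1800 − 7.97) × 8.98 / 3130 = 1292 m³.
HRT = V/Q = 1292 m³ / 392 m³·d⁻¹ = 3.296 d × 24 = 79.09 h.

τ ≈ 79.1 h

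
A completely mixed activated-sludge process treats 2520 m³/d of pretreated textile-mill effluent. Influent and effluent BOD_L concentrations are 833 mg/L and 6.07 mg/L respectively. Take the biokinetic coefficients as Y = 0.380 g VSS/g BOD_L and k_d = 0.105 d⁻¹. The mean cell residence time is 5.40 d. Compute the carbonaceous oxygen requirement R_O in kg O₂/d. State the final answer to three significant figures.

Y_obs = Y / (1 + k_d θ_c) = 0.380 / (1 + 0.105 × 5.40) = 0.380 / 1.567 = 0.2425.
ΔS = 833 − 6.07 = 826.9 mg/L, so the substrate removal rate is 2520 × 826.9/1000 = 2084 kg BOD_L/d.
Biomass synthesised: P_X = Y_obs × 2084 = 505.3 kg VSS/d.
R_O = Q·ΔS − 1.42 P_X = 2084 − 717.6 = 1366 kg O₂/d.

R_O ≈ 1370 kg O₂/d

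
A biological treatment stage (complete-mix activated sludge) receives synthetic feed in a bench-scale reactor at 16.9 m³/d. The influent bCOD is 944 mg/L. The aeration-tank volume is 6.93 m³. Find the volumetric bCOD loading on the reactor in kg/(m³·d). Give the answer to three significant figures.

L_v = Q S₀ / V = 16.9 × 944 × 10⁻³ / 6.930 = 2.302 kg/(m³·d).

L_v ≈ 2.30 kg bCOD/(m³·d)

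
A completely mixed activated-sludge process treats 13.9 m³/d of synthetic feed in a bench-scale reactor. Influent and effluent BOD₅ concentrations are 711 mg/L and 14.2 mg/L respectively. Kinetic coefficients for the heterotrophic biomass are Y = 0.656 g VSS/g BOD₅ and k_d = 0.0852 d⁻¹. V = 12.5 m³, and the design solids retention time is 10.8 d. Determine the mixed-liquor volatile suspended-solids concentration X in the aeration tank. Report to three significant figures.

From V·X·(1 + k_d·θ_c) = Y·Q·(S₀ − S)·θ_c: X = 0.656 × 13.9 × (711 − 14.2) × 10.8 / [12.5 × (1 + 0.0852 × 10.8)] = 2859 mg/L.

X ≈ 2860 mg/L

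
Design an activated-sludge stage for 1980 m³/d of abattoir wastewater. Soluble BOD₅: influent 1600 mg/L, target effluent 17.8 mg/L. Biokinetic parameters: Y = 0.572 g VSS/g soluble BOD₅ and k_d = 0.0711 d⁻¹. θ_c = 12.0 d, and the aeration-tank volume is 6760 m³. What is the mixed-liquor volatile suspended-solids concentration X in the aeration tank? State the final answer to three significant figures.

From V·X·(1 + k_d·θ_c) = Y·Q·(S₀ − S)·θ_c: X = 0.572 × 1980 × (1600 − 17.8) × 12.0 / [6760 × (1 + 0.0711 × 12.0)] = 1716 mg/L.

X ≈ 1720 mg/L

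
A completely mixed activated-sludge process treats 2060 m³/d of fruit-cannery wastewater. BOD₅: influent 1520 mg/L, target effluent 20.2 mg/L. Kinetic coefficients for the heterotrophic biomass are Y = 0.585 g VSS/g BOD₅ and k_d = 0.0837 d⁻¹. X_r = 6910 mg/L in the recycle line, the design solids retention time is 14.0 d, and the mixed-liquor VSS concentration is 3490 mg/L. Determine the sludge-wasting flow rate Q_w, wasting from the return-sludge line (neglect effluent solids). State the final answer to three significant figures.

Q_w ≈ 120 m³/d

Steady-state biomass mass balance: V·X·(1 + k_d·θ_c) = Y·Q·(S₀ − S)·θ_c, so V = 0.585 × 2060 × (1520 − 20.2) × 14.0 / [3490 × (1 + 0.0837 × 14.0)] = 2.53×10^7 / 7580 = 3338 m³.
Q_w = (V·X)/(θ_c X_r) = 3338 × 3490 / (14.0 × 6910) = 120.4 m³/d.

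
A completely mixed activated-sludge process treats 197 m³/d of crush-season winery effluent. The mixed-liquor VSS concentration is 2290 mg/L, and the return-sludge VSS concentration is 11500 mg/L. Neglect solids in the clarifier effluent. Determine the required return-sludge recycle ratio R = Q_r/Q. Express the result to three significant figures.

Mass balance around the secondary clarifier (neglecting effluent solids): R = X / (X_r − X) = 2290 / (11500 − 2290) = 0.2486.

R ≈ 0.249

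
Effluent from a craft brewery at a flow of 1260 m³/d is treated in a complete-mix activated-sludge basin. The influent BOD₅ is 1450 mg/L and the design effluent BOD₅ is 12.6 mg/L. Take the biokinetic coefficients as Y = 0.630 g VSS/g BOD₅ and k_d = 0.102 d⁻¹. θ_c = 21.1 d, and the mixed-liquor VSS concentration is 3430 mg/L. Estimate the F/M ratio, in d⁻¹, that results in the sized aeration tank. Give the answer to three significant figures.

Rearranging the biomass balance for a CMAS with decay, V = Y·Q·ΔS·θ_c / [X·(1+k_d θ_c)] = 0.630 × 1260 × (1450 − 12.6) × 21.1 / [3430 × (1 + 0.102 × 21.1)] = 2.41×10^7 / 10812 = 2227 m³.
F/M = Q·S₀ / (V·X) = 1260 × 1450 / (2227 × 3430) = 0.2392 g BOD₅·(g VSS·d)⁻¹.

F/M ≈ 0.239 d⁻¹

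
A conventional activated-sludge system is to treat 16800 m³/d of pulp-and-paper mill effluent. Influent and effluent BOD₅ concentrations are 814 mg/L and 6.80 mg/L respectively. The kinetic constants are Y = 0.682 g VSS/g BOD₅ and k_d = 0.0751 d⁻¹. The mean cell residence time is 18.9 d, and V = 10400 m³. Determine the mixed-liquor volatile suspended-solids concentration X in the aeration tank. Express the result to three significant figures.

From V·X·(1 + k_d·θ_c) = Y·Q·(S₀ − S)·θ_c: X = 0.682 × 16800 × (814 − 6.80) × 18.9 / [10400 × (1 + 0.0751 × 18.9)] = 6947 mg/L.

X ≈ 6950 mg/L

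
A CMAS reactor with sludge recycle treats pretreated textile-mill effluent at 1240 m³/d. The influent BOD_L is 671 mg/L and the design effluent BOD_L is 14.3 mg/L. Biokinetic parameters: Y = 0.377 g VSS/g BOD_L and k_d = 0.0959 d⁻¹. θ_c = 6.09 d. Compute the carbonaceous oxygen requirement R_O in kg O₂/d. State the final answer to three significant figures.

Y_obs = Y / (1 + k_d θ_c) = 0.377 / (1 + 0.0959 × 6.09) = 0.377 / 1.584 = 0.2380.
Substrate removed = Q·(S₀ − S) = 1240 m³/d × (671 − 14.3) g/m³ = 8.14×10^5 g/d = 814.3 kg/d.
Biomass synthesised: P_X = Y_obs × 814.3 = 193.8 kg VSS/d.
Carbonaceous O₂ demand = substrate oxidised − cell-mass equivalent = 814.3 − 1.42 × 193.8 = 539.1 kg O₂/d.

R_O ≈ 539 kg O₂/d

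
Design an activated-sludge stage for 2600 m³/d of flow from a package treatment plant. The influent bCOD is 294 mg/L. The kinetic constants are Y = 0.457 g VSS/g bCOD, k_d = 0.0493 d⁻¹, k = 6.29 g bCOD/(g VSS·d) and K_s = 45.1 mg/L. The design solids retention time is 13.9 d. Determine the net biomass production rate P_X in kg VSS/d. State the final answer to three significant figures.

P_X ≈ 206 kg VSS/d

For a completely mixed reactor with recycle the Lawrence–McCarty relation gives S = K_s·(1 + k_d·θ_c) / [θ_c·(Y·k − k_d) − 1] = 45.1 × (1 + 0.0493 × 13.9) / [13.9 × (0.457 × 6.29 − 0.0493) − 1] = 76.01 / 38.27 = 1.986 mg/L.
Observed yield with endogenous decay: Y_obs = Y / (1 + k_d·θ_c) = 0.457 / (1 + 0.0493 × 13.9) = 0.457 / 1.685 = 0.2712 g VSS/g bCOD.
ΔS = 294 − 1.99 = 292.0 mg/L, so the substrate removal rate is 2600 × 292.0/1000 = 759.2 kg bCOD/d.
Biomass produced: P_X = Y_obs·Q·ΔS = 0.2712 × 759.2 ≈ 205.9 kg VSS/d.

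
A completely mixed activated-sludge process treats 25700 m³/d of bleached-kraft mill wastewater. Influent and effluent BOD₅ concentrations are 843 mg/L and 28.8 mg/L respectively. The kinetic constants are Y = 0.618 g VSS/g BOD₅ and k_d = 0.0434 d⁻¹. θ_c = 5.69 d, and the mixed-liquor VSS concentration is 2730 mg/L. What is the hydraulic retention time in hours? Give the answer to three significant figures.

Steady-state biomass mass balance: V·X·(1 + k_d·θ_c) = Y·Q·(S₀ − S)·θ_c, so V = 0.618 × 25700 × (843 − 28.8) × 5.69 / [2730 × (1 + 0.0434 × 5.69)] = 7.36×10^7 / 3404 = 21615 m³.
τ = V/Q = 21615/25700 = 0.8410 d, or 20.19 h.

τ ≈ 20.2 h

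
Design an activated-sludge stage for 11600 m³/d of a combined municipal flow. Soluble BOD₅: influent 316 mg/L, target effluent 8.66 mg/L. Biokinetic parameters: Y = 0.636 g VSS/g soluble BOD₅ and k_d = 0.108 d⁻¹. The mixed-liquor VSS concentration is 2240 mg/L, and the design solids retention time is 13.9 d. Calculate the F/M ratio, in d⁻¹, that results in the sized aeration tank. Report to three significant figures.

F/M ≈ 0.291 d⁻¹

Rearranging the biomass balance for a CMAS with decay, V = Y·Q·ΔS·θ_c / [X·(1+k_d θ_c)] = 0.636 × 11600 × (316 − 8.66) × 13.9 / [2240 × (1 + 0.108 × 13.9)] = 3.15×10^7 / 5603 = 5625 m³.
Food-to-microorganism ratio F/M = Q S₀ / (V X) = 11600 × 316 / (5625 × 2240) = 0.2909 d⁻¹.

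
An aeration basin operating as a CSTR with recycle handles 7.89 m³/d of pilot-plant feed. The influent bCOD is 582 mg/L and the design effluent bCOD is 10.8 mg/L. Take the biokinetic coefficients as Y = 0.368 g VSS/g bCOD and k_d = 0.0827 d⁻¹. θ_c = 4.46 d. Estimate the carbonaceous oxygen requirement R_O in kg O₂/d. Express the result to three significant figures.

Correct the yield for decay: Y_obs = Y/(1 + k_d θ_c) = 0.368 / (1 + 0.0827 × 4.46) = 0.368 / 1.369 = 0.2688.
Substrate removed = Q·(S₀ − S) = 7.89 m³/d × (582 − 10.8) g/m³ = 4.51×10^3 g/d = 4.507 kg/d.
Biomass synthesised: P_X = Y_obs × 4.507 = 1.212 kg VSS/d.
Carbonaceous O₂ demand = substrate oxidised − cell-mass equivalent = 4.507 − 1.42 × 1.212 = 2.786 kg O₂/d.

R_O ≈ 2.79 kg O₂/d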